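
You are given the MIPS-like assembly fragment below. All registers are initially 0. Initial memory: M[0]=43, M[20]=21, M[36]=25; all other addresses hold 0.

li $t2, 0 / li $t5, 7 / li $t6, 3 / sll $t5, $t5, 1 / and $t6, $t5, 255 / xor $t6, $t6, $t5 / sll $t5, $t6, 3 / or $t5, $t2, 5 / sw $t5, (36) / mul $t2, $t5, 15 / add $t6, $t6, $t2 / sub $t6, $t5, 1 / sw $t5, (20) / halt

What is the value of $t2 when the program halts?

75

after li $t2, 0: $t2=0
after li $t5, 7: $t5=7
after li $t6, 3: $t6=3
after sll $t5, $t5, 1: $t5=7<<1=14
after and $t6, $t5, 255: $t6=14&255=14
after xor $t6, $t6, $t5: $t6=14^14=0
after sll $t5, $t6, 3: $t5=0<<3=0
after or $t5, $t2, 5: $t5=0|5=5
sw $t5, (36) → M[36]=5
after mul $t2, $t5, 15: $t2=5*15=75
after add $t6, $t6, $t2: $t6=0+75=75
after sub $t6, $t5, 1: $t6=5-1=4
sw $t5, (20) → M[20]=5
halt.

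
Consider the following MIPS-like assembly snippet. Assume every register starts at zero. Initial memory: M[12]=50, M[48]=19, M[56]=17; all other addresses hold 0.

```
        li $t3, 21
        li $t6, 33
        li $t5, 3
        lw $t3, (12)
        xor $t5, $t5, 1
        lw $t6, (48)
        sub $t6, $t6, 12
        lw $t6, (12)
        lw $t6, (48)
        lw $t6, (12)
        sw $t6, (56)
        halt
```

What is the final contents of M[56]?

$t3=21
$t6=33
$t5=3
$t3=M[12]=50
$t5=3^1=2
$t6=M[48]=19
$t6=19-12=7
$t6=M[12]=50
$t6=M[48]=19
$t6=M[12]=50
sw $t6, (56) → M[56]=50
halt.

50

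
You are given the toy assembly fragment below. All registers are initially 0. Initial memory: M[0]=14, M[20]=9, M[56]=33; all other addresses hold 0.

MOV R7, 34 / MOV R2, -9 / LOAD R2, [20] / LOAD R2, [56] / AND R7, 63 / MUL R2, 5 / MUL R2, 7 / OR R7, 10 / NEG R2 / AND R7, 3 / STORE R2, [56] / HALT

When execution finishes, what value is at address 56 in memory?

MOV R7, 34 → R7=34
MOV R2, -9 → R2=-9
LOAD R2, [20] → R2=M[20]=9
LOAD R2, [56] → R2=M[56]=33
AND R7, 63 → R7=34&63=34
MUL R2, 5 → R2=33*5=165
MUL R2, 7 → R2=165*7=1155
OR R7, 10 → R7=34|10=42
NEG R2 → R2=-(1155)=-1155
AND R7, 3 → R7=42&3=2
STORE R2, [56] → M[56]=-1155
halt.

-1155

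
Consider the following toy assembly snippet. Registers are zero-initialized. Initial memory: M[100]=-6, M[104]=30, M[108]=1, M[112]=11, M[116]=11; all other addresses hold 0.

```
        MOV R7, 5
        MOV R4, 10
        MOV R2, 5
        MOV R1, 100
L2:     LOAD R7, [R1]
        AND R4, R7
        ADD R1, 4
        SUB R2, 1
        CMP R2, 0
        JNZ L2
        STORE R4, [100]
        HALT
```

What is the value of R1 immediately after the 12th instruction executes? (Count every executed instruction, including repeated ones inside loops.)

MOV R7, 5 → R7=5
MOV R4, 10 → R4=10
MOV R2, 5 → R2=5
MOV R1, 100 → R1=100
LOAD R7, [R1] → R7=M[100]=-6
AND R4, R7 → R4=10&(-6)=10
ADD R1, 4 → R1=100+4=104
SUB R2, 1 → R2=5-1=4
CMP R2, 0  (cmp 4,0)
JNZ L2: taken
LOAD R7, [R1] → R7=M[104]=30
AND R4, R7 → R4=10&30=10
After step 12: R1 = 104.

104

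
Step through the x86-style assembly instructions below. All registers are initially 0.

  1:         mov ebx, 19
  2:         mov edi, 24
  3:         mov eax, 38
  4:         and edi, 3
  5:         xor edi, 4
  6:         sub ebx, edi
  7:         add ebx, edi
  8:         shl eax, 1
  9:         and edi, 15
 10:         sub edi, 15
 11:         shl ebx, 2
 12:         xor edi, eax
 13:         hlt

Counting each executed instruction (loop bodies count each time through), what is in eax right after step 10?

76

mov ebx, 19 → ebx=19
mov edi, 24 → edi=24
mov eax, 38 → eax=38
and edi, 3 → edi=24&3=0
xor edi, 4 → edi=0^4=4
sub ebx, edi → ebx=19-4=15
add ebx, edi → ebx=15+4=19
shl eax, 1 → eax=38<<1=76
and edi, 15 → edi=4&15=4
sub edi, 15 → edi=4-15=-11
After step 10: eax = 76.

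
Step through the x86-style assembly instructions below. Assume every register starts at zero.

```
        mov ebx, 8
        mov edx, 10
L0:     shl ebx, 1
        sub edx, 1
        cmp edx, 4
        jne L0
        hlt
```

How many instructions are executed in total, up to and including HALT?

after mov ebx, 8: ebx=8
after mov edx, 10: edx=10
after shl ebx, 1: ebx=8<<1=16
after sub edx, 1: edx=10-1=9
cmp edx, 4  (cmp 9,4)
jne L0: taken
after shl ebx, 1: ebx=16<<1=32
after sub edx, 1: edx=9-1=8
cmp edx, 4  (cmp 8,4)
jne L0: taken
after shl ebx, 1: ebx=32<<1=64
after sub edx, 1: edx=8-1=7
cmp edx, 4  (cmp 7,4)
jne L0: taken
after shl ebx, 1: ebx=64<<1=128
after sub edx, 1: edx=7-1=6
cmp edx, 4  (cmp 6,4)
jne L0: taken
after shl ebx, 1: ebx=128<<1=256
after sub edx, 1: edx=6-1=5
cmp edx, 4  (cmp 5,4)
jne L0: taken
after shl ebx, 1: ebx=256<<1=512
after sub edx, 1: edx=5-1=4
cmp edx, 4  (cmp 4,4)
jne L0: not taken
halt.
Total executed instructions: 27.

27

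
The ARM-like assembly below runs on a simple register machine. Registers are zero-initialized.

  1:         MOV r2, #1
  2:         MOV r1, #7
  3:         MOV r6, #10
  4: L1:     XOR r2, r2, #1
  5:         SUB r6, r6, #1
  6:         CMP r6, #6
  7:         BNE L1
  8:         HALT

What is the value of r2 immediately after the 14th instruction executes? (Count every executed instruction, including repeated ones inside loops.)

r2=1
r1=7
r6=10
r2=1^1=0
r6=10-1=9
CMP r6, #6  (cmp 9,6)
BNE L1: taken
r2=0^1=1
r6=9-1=8
CMP r6, #6  (cmp 8,6)
BNE L1: taken
r2=1^1=0
r6=8-1=7
CMP r6, #6  (cmp 7,6)
After step 14: r2 = 0.

0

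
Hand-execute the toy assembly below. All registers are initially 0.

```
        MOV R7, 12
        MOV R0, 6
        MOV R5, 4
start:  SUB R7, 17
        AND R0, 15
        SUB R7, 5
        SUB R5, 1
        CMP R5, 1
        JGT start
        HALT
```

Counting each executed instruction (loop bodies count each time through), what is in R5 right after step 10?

3

after MOV R7, 12: R7=12
after MOV R0, 6: R0=6
after MOV R5, 4: R5=4
after SUB R7, 17: R7=12-17=-5
after AND R0, 15: R0=6&15=6
after SUB R7, 5: R7=(-5)-5=-10
after SUB R5, 1: R5=4-1=3
CMP R5, 1  (cmp 3,1)
JGT start: taken
after SUB R7, 17: R7=(-10)-17=-27
After step 10: R5 = 3.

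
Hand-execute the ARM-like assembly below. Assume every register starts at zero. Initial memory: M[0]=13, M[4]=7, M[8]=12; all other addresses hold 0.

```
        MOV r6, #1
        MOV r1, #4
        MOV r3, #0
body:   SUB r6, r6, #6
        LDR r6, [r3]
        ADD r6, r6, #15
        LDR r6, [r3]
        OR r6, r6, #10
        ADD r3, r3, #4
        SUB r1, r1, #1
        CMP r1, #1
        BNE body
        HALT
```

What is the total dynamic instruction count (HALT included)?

after MOV r6, #1: r6=1
after MOV r1, #4: r1=4
after MOV r3, #0: r3=0
after SUB r6, r6, #6: r6=1-6=-5
after LDR r6, [r3]: r6=M[0]=13
after ADD r6, r6, #15: r6=13+15=28
after LDR r6, [r3]: r6=M[0]=13
after OR r6, r6, #10: r6=13|10=15
after ADD r3, r3, #4: r3=0+4=4
after SUB r1, r1, #1: r1=4-1=3
CMP r1, #1  (cmp 3,1)
BNE body: taken
after SUB r6, r6, #6: r6=15-6=9
after LDR r6, [r3]: r6=M[4]=7
after ADD r6, r6, #15: r6=7+15=22
after LDR r6, [r3]: r6=M[4]=7
after OR r6, r6, #10: r6=7|10=15
after ADD r3, r3, #4: r3=4+4=8
after SUB r1, r1, #1: r1=3-1=2
CMP r1, #1  (cmp 2,1)
BNE body: taken
after SUB r6, r6, #6: r6=15-6=9
after LDR r6, [r3]: r6=M[8]=12
after ADD r6, r6, #15: r6=12+15=27
after LDR r6, [r3]: r6=M[8]=12
after OR r6, r6, #10: r6=12|10=14
after ADD r3, r3, #4: r3=8+4=12
after SUB r1, r1, #1: r1=2-1=1
CMP r1, #1  (cmp 1,1)
BNE body: not taken
halt.
Total executed instructions: 31.

31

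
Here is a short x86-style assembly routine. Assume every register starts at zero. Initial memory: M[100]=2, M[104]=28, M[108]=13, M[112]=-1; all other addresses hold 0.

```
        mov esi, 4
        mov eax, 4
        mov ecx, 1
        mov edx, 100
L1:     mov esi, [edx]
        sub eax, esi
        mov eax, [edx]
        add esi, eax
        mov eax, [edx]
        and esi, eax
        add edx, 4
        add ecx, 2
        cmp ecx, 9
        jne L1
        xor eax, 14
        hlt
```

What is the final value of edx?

mov esi, 4 → esi=4
mov eax, 4 → eax=4
mov ecx, 1 → ecx=1
mov edx, 100 → edx=100
mov esi, [edx] → esi=M[100]=2
sub eax, esi → eax=4-2=2
mov eax, [edx] → eax=M[100]=2
add esi, eax → esi=2+2=4
mov eax, [edx] → eax=M[100]=2
and esi, eax → esi=4&2=0
add edx, 4 → edx=100+4=104
add ecx, 2 → ecx=1+2=3
cmp ecx, 9  (cmp 3,9)
jne L1: taken
mov esi, [edx] → esi=M[104]=28
sub eax, esi → eax=2-28=-26
mov eax, [edx] → eax=M[104]=28
add esi, eax → esi=28+28=56
mov eax, [edx] → eax=M[104]=28
and esi, eax → esi=56&28=24
add edx, 4 → edx=104+4=108
add ecx, 2 → ecx=3+2=5
cmp ecx, 9  (cmp 5,9)
jne L1: taken
mov esi, [edx] → esi=M[108]=13
sub eax, esi → eax=28-13=15
mov eax, [edx] → eax=M[108]=13
add esi, eax → esi=13+13=26
mov eax, [edx] → eax=M[108]=13
and esi, eax → esi=26&13=8
add edx, 4 → edx=108+4=112
add ecx, 2 → ecx=5+2=7
cmp ecx, 9  (cmp 7,9)
jne L1: taken
mov esi, [edx] → esi=M[112]=-1
sub eax, esi → eax=13-(-1)=14
mov eax, [edx] → eax=M[112]=-1
add esi, eax → esi=(-1)+(-1)=-2
mov eax, [edx] → eax=M[112]=-1
and esi, eax → esi=(-2)&(-1)=-2
add edx, 4 → edx=112+4=116
add ecx, 2 → ecx=7+2=9
cmp ecx, 9  (cmp 9,9)
jne L1: not taken
xor eax, 14 → eax=(-1)^14=-15
halt.

116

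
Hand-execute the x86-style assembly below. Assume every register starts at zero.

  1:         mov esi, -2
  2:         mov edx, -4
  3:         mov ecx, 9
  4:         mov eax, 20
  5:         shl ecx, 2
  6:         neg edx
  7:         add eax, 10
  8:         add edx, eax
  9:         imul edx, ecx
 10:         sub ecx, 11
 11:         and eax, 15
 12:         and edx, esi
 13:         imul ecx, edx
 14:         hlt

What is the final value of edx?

mov esi, -2 → esi=-2
mov edx, -4 → edx=-4
mov ecx, 9 → ecx=9
mov eax, 20 → eax=20
shl ecx, 2 → ecx=9<<2=36
neg edx → edx=-(-4)=4
add eax, 10 → eax=20+10=30
add edx, eax → edx=4+30=34
imul edx, ecx → edx=34*36=1224
sub ecx, 11 → ecx=36-11=25
and eax, 15 → eax=30&15=14
and edx, esi → edx=1224&(-2)=1224
imul ecx, edx → ecx=25*1224=30600
halt.

1224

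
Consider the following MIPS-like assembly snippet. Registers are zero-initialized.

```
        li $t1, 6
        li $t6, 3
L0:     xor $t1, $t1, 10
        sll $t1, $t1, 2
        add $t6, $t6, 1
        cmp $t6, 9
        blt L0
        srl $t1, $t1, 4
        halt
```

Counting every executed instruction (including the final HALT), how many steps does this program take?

$t1=6
$t6=3
$t1=6^10=12
$t1=12<<2=48
$t6=3+1=4
cmp $t6, 9  (cmp 4,9)
blt L0: taken
$t1=48^10=58
$t1=58<<2=232
$t6=4+1=5
cmp $t6, 9  (cmp 5,9)
blt L0: taken
$t1=232^10=226
$t1=226<<2=904
$t6=5+1=6
cmp $t6, 9  (cmp 6,9)
blt L0: taken
$t1=904^10=898
$t1=898<<2=3592
$t6=6+1=7
cmp $t6, 9  (cmp 7,9)
blt L0: taken
$t1=3592^10=3586
$t1=3586<<2=14344
$t6=7+1=8
cmp $t6, 9  (cmp 8,9)
blt L0: taken
$t1=14344^10=14338
$t1=14338<<2=57352
$t6=8+1=9
cmp $t6, 9  (cmp 9,9)
blt L0: not taken
$t1=57352>>4=3584
halt.
Total executed instructions: 34.

34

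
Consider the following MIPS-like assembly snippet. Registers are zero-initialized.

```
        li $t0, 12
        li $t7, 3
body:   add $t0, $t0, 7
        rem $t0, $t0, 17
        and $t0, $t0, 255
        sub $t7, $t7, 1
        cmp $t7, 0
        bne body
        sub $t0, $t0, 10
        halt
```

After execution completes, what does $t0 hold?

6

$t0=12
$t7=3
$t0=12+7=19
$t0=19%17=2
$t0=2&255=2
$t7=3-1=2
cmp $t7, 0  (cmp 2,0)
bne body: taken
$t0=2+7=9
$t0=9%17=9
$t0=9&255=9
$t7=2-1=1
cmp $t7, 0  (cmp 1,0)
bne body: taken
$t0=9+7=16
$t0=16%17=16
$t0=16&255=16
$t7=1-1=0
cmp $t7, 0  (cmp 0,0)
bne body: not taken
$t0=16-10=6
halt.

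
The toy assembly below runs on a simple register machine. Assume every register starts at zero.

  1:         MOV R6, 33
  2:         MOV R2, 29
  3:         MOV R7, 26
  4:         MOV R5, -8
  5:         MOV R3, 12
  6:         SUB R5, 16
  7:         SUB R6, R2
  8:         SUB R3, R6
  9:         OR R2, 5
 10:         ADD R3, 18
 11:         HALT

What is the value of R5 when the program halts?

R6=33
R2=29
R7=26
R5=-8
R3=12
R5=(-8)-16=-24
R6=33-29=4
R3=12-4=8
R2=29|5=29
R3=8+18=26
halt.

-24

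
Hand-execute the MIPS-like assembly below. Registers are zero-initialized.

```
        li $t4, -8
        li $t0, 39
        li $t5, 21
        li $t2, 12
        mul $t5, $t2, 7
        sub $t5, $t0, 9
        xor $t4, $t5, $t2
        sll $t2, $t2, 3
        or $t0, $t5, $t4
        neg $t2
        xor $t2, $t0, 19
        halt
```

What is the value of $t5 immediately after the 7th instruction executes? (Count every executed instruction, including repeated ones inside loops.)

30

after li $t4, -8: $t4=-8
after li $t0, 39: $t0=39
after li $t5, 21: $t5=21
after li $t2, 12: $t2=12
after mul $t5, $t2, 7: $t5=12*7=84
after sub $t5, $t0, 9: $t5=39-9=30
after xor $t4, $t5, $t2: $t4=30^12=18
After step 7: $t5 = 30.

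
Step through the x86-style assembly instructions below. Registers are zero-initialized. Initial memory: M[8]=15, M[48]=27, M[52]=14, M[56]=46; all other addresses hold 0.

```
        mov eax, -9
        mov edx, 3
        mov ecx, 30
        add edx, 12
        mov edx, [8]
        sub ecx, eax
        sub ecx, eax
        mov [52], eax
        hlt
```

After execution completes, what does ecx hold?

48

mov eax, -9 → eax=-9
mov edx, 3 → edx=3
mov ecx, 30 → ecx=30
add edx, 12 → edx=3+12=15
mov edx, [8] → edx=M[8]=15
sub ecx, eax → ecx=30-(-9)=39
sub ecx, eax → ecx=39-(-9)=48
mov [52], eax → M[52]=-9
halt.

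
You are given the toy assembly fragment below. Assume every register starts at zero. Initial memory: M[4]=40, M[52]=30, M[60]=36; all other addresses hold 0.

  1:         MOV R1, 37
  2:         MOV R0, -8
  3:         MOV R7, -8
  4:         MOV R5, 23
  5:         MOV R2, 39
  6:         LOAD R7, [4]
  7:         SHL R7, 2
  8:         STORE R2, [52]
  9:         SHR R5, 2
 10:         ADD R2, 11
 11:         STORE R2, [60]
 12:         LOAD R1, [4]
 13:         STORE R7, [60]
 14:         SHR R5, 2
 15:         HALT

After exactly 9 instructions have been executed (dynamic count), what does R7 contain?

after MOV R1, 37: R1=37
after MOV R0, -8: R0=-8
after MOV R7, -8: R7=-8
after MOV R5, 23: R5=23
after MOV R2, 39: R2=39
after LOAD R7, [4]: R7=M[4]=40
after SHL R7, 2: R7=40<<2=160
STORE R2, [52] → M[52]=39
after SHR R5, 2: R5=23>>2=5
After step 9: R7 = 160.

160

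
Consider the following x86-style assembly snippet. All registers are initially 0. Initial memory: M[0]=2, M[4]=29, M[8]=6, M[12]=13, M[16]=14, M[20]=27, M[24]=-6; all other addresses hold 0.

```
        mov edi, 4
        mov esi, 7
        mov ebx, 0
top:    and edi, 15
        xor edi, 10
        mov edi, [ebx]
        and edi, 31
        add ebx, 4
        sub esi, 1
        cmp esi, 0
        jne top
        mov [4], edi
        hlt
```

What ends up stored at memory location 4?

26

edi=4
esi=7
ebx=0
edi=4&15=4
edi=4^10=14
edi=M[0]=2
edi=2&31=2
ebx=0+4=4
esi=7-1=6
cmp esi, 0  (cmp 6,0)
jne top: taken
edi=2&15=2
edi=2^10=8
edi=M[4]=29
edi=29&31=29
ebx=4+4=8
esi=6-1=5
cmp esi, 0  (cmp 5,0)
jne top: taken
edi=29&15=13
edi=13^10=7
edi=M[8]=6
edi=6&31=6
ebx=8+4=12
esi=5-1=4
cmp esi, 0  (cmp 4,0)
jne top: taken
edi=6&15=6
edi=6^10=12
edi=M[12]=13
edi=13&31=13
ebx=12+4=16
esi=4-1=3
cmp esi, 0  (cmp 3,0)
jne top: taken
edi=13&15=13
edi=13^10=7
edi=M[16]=14
edi=14&31=14
ebx=16+4=20
esi=3-1=2
cmp esi, 0  (cmp 2,0)
jne top: taken
edi=14&15=14
edi=14^10=4
edi=M[20]=27
edi=27&31=27
ebx=20+4=24
esi=2-1=1
cmp esi, 0  (cmp 1,0)
jne top: taken
edi=27&15=11
edi=11^10=1
edi=M[24]=-6
edi=(-6)&31=26
ebx=24+4=28
esi=1-1=0
cmp esi, 0  (cmp 0,0)
jne top: not taken
mov [4], edi → M[4]=26
halt.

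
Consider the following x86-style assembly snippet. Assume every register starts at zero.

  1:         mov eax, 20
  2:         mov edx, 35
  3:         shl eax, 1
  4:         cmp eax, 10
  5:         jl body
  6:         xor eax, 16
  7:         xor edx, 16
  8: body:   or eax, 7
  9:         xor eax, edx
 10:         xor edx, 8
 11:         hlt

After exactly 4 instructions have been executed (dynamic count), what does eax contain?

after mov eax, 20: eax=20
after mov edx, 35: edx=35
after shl eax, 1: eax=20<<1=40
cmp eax, 10  (cmp 40,10)
After step 4: eax = 40.

40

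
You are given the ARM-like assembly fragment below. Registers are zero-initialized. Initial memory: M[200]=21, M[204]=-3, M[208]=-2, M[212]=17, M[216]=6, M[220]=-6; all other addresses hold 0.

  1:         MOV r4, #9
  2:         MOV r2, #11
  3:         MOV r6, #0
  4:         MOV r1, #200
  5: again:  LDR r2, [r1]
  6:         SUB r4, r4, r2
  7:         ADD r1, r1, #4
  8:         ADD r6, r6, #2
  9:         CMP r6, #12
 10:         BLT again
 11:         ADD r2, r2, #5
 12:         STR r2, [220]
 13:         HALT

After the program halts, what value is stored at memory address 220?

-1

MOV r4, #9 → r4=9
MOV r2, #11 → r2=11
MOV r6, #0 → r6=0
MOV r1, #200 → r1=200
LDR r2, [r1] → r2=M[200]=21
SUB r4, r4, r2 → r4=9-21=-12
ADD r1, r1, #4 → r1=200+4=204
ADD r6, r6, #2 → r6=0+2=2
CMP r6, #12  (cmp 2,12)
BLT again: taken
LDR r2, [r1] → r2=M[204]=-3
SUB r4, r4, r2 → r4=(-12)-(-3)=-9
ADD r1, r1, #4 → r1=204+4=208
ADD r6, r6, #2 → r6=2+2=4
CMP r6, #12  (cmp 4,12)
BLT again: taken
LDR r2, [r1] → r2=M[208]=-2
SUB r4, r4, r2 → r4=(-9)-(-2)=-7
ADD r1, r1, #4 → r1=208+4=212
ADD r6, r6, #2 → r6=4+2=6
CMP r6, #12  (cmp 6,12)
BLT again: taken
LDR r2, [r1] → r2=M[212]=17
SUB r4, r4, r2 → r4=(-7)-17=-24
ADD r1, r1, #4 → r1=212+4=216
ADD r6, r6, #2 → r6=6+2=8
CMP r6, #12  (cmp 8,12)
BLT again: taken
LDR r2, [r1] → r2=M[216]=6
SUB r4, r4, r2 → r4=(-24)-6=-30
ADD r1, r1, #4 → r1=216+4=220
ADD r6, r6, #2 → r6=8+2=10
CMP r6, #12  (cmp 10,12)
BLT again: taken
LDR r2, [r1] → r2=M[220]=-6
SUB r4, r4, r2 → r4=(-30)-(-6)=-24
ADD r1, r1, #4 → r1=220+4=224
ADD r6, r6, #2 → r6=10+2=12
CMP r6, #12  (cmp 12,12)
BLT again: not taken
ADD r2, r2, #5 → r2=(-6)+5=-1
STR r2, [220] → M[220]=-1
halt.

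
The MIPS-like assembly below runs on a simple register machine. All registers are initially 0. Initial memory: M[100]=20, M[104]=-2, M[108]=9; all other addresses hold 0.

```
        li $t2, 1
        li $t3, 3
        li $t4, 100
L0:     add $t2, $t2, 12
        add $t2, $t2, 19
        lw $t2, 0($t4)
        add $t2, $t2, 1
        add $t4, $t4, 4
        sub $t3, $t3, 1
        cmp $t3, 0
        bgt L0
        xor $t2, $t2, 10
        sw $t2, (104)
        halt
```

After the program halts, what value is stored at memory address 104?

0

after li $t2, 1: $t2=1
after li $t3, 3: $t3=3
after li $t4, 100: $t4=100
after add $t2, $t2, 12: $t2=1+12=13
after add $t2, $t2, 19: $t2=13+19=32
after lw $t2, 0($t4): $t2=M[100]=20
after add $t2, $t2, 1: $t2=20+1=21
after add $t4, $t4, 4: $t4=100+4=104
after sub $t3, $t3, 1: $t3=3-1=2
cmp $t3, 0  (cmp 2,0)
bgt L0: taken
after add $t2, $t2, 12: $t2=21+12=33
after add $t2, $t2, 19: $t2=33+19=52
after lw $t2, 0($t4): $t2=M[104]=-2
after add $t2, $t2, 1: $t2=(-2)+1=-1
after add $t4, $t4, 4: $t4=104+4=108
after sub $t3, $t3, 1: $t3=2-1=1
cmp $t3, 0  (cmp 1,0)
bgt L0: taken
after add $t2, $t2, 12: $t2=(-1)+12=11
after add $t2, $t2, 19: $t2=11+19=30
after lw $t2, 0($t4): $t2=M[108]=9
after add $t2, $t2, 1: $t2=9+1=10
after add $t4, $t4, 4: $t4=108+4=112
after sub $t3, $t3, 1: $t3=1-1=0
cmp $t3, 0  (cmp 0,0)
bgt L0: not taken
after xor $t2, $t2, 10: $t2=10^10=0
sw $t2, (104) → M[104]=0
halt.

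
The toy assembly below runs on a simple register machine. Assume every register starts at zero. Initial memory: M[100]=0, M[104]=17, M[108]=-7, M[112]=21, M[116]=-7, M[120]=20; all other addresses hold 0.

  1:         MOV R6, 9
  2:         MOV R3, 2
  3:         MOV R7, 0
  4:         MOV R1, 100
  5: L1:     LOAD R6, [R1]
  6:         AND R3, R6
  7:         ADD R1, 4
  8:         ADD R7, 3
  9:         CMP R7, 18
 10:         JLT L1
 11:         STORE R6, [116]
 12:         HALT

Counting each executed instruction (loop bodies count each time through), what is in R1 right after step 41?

124

R6=9
R3=2
R7=0
R1=100
R6=M[100]=0
R3=2&0=0
R1=100+4=104
R7=0+3=3
CMP R7, 18  (cmp 3,18)
JLT L1: taken
R6=M[104]=17
R3=0&17=0
R1=104+4=108
R7=3+3=6
CMP R7, 18  (cmp 6,18)
JLT L1: taken
R6=M[108]=-7
R3=0&(-7)=0
R1=108+4=112
R7=6+3=9
CMP R7, 18  (cmp 9,18)
JLT L1: taken
R6=M[112]=21
R3=0&21=0
R1=112+4=116
R7=9+3=12
CMP R7, 18  (cmp 12,18)
JLT L1: taken
R6=M[116]=-7
R3=0&(-7)=0
R1=116+4=120
R7=12+3=15
CMP R7, 18  (cmp 15,18)
JLT L1: taken
R6=M[120]=20
R3=0&20=0
R1=120+4=124
R7=15+3=18
CMP R7, 18  (cmp 18,18)
JLT L1: not taken
STORE R6, [116] → M[116]=20
After step 41: R1 = 124.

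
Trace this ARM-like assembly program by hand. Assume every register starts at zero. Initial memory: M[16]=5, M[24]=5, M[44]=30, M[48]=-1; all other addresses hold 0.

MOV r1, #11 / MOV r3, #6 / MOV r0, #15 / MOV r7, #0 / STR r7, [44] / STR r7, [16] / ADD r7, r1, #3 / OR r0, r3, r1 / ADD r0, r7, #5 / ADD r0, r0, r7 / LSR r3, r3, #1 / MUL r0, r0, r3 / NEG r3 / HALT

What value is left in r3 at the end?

-3

r1=11
r3=6
r0=15
r7=0
STR r7, [44] → M[44]=0
STR r7, [16] → M[16]=0
r7=11+3=14
r0=6|11=15
r0=14+5=19
r0=19+14=33
r3=6>>1=3
r0=33*3=99
r3=-(3)=-3
halt.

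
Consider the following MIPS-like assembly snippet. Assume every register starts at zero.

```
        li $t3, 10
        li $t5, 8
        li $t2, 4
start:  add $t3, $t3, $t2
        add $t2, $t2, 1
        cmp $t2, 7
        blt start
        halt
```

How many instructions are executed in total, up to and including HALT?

16

$t3=10
$t5=8
$t2=4
$t3=10+4=14
$t2=4+1=5
cmp $t2, 7  (cmp 5,7)
blt start: taken
$t3=14+5=19
$t2=5+1=6
cmp $t2, 7  (cmp 6,7)
blt start: taken
$t3=19+6=25
$t2=6+1=7
cmp $t2, 7  (cmp 7,7)
blt start: not taken
halt.
Total executed instructions: 16.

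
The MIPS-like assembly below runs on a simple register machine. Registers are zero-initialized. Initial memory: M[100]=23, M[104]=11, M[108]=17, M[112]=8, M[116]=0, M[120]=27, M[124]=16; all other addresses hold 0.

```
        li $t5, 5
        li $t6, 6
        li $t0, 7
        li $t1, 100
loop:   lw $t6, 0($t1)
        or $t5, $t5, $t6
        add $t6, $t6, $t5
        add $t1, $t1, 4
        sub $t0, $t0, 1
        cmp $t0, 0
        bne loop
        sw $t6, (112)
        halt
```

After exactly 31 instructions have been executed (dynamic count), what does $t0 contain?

after li $t5, 5: $t5=5
after li $t6, 6: $t6=6
after li $t0, 7: $t0=7
after li $t1, 100: $t1=100
after lw $t6, 0($t1): $t6=M[100]=23
after or $t5, $t5, $t6: $t5=5|23=23
after add $t6, $t6, $t5: $t6=23+23=46
after add $t1, $t1, 4: $t1=100+4=104
after sub $t0, $t0, 1: $t0=7-1=6
cmp $t0, 0  (cmp 6,0)
bne loop: taken
after lw $t6, 0($t1): $t6=M[104]=11
after or $t5, $t5, $t6: $t5=23|11=31
after add $t6, $t6, $t5: $t6=11+31=42
after add $t1, $t1, 4: $t1=104+4=108
after sub $t0, $t0, 1: $t0=6-1=5
cmp $t0, 0  (cmp 5,0)
bne loop: taken
after lw $t6, 0($t1): $t6=M[108]=17
after or $t5, $t5, $t6: $t5=31|17=31
after add $t6, $t6, $t5: $t6=17+31=48
after add $t1, $t1, 4: $t1=108+4=112
after sub $t0, $t0, 1: $t0=5-1=4
cmp $t0, 0  (cmp 4,0)
bne loop: taken
after lw $t6, 0($t1): $t6=M[112]=8
after or $t5, $t5, $t6: $t5=31|8=31
after add $t6, $t6, $t5: $t6=8+31=39
after add $t1, $t1, 4: $t1=112+4=116
after sub $t0, $t0, 1: $t0=4-1=3
cmp $t0, 0  (cmp 3,0)
After step 31: $t0 = 3.

3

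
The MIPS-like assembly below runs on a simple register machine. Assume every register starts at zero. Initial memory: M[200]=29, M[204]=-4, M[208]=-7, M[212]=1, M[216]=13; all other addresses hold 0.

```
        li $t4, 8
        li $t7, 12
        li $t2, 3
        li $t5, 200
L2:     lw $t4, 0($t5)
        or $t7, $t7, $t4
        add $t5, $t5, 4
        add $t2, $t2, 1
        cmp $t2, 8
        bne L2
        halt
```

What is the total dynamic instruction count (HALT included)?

35

li $t4, 8 → $t4=8
li $t7, 12 → $t7=12
li $t2, 3 → $t2=3
li $t5, 200 → $t5=200
lw $t4, 0($t5) → $t4=M[200]=29
or $t7, $t7, $t4 → $t7=12|29=29
add $t5, $t5, 4 → $t5=200+4=204
add $t2, $t2, 1 → $t2=3+1=4
cmp $t2, 8  (cmp 4,8)
bne L2: taken
lw $t4, 0($t5) → $t4=M[204]=-4
or $t7, $t7, $t4 → $t7=29|(-4)=-3
add $t5, $t5, 4 → $t5=204+4=208
add $t2, $t2, 1 → $t2=4+1=5
cmp $t2, 8  (cmp 5,8)
bne L2: taken
lw $t4, 0($t5) → $t4=M[208]=-7
or $t7, $t7, $t4 → $t7=(-3)|(-7)=-3
add $t5, $t5, 4 → $t5=208+4=212
add $t2, $t2, 1 → $t2=5+1=6
cmp $t2, 8  (cmp 6,8)
bne L2: taken
lw $t4, 0($t5) → $t4=M[212]=1
or $t7, $t7, $t4 → $t7=(-3)|1=-3
add $t5, $t5, 4 → $t5=212+4=216
add $t2, $t2, 1 → $t2=6+1=7
cmp $t2, 8  (cmp 7,8)
bne L2: taken
lw $t4, 0($t5) → $t4=M[216]=13
or $t7, $t7, $t4 → $t7=(-3)|13=-3
add $t5, $t5, 4 → $t5=216+4=220
add $t2, $t2, 1 → $t2=7+1=8
cmp $t2, 8  (cmp 8,8)
bne L2: not taken
halt.
Total executed instructions: 35.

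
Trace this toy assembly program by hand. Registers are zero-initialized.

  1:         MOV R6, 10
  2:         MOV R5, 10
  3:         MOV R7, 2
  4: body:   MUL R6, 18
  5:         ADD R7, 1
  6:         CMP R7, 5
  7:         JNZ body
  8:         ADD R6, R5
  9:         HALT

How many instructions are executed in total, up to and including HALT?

MOV R6, 10 → R6=10
MOV R5, 10 → R5=10
MOV R7, 2 → R7=2
MUL R6, 18 → R6=10*18=180
ADD R7, 1 → R7=2+1=3
CMP R7, 5  (cmp 3,5)
JNZ body: taken
MUL R6, 18 → R6=180*18=3240
ADD R7, 1 → R7=3+1=4
CMP R7, 5  (cmp 4,5)
JNZ body: taken
MUL R6, 18 → R6=3240*18=58320
ADD R7, 1 → R7=4+1=5
CMP R7, 5  (cmp 5,5)
JNZ body: not taken
ADD R6, R5 → R6=58320+10=58330
halt.
Total executed instructions: 17.

17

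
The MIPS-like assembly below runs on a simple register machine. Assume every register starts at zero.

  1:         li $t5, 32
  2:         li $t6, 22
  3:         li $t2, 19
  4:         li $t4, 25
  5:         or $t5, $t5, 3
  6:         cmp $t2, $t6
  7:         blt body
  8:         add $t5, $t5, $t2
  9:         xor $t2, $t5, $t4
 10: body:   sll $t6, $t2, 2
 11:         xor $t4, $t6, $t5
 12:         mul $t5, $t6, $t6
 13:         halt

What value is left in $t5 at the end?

5776

after li $t5, 32: $t5=32
after li $t6, 22: $t6=22
after li $t2, 19: $t2=19
after li $t4, 25: $t4=25
after or $t5, $t5, 3: $t5=32|3=35
cmp $t2, $t6  (cmp 19,22)
blt body: taken
after sll $t6, $t2, 2: $t6=19<<2=76
after xor $t4, $t6, $t5: $t4=76^35=111
after mul $t5, $t6, $t6: $t5=76*76=5776
halt.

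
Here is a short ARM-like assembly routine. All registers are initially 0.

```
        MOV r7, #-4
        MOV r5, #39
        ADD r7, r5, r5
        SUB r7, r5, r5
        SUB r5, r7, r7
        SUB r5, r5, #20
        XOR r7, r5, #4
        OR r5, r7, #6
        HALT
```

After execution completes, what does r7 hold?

MOV r7, #-4 → r7=-4
MOV r5, #39 → r5=39
ADD r7, r5, r5 → r7=39+39=78
SUB r7, r5, r5 → r7=39-39=0
SUB r5, r7, r7 → r5=0-0=0
SUB r5, r5, #20 → r5=0-20=-20
XOR r7, r5, #4 → r7=(-20)^4=-24
OR r5, r7, #6 → r5=(-24)|6=-18
halt.

-24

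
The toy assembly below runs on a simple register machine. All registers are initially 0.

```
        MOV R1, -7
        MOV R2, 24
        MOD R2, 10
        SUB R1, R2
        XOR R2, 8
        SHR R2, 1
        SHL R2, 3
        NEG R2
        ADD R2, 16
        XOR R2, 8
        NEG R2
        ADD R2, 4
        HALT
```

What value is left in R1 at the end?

-11

MOV R1, -7 → R1=-7
MOV R2, 24 → R2=24
MOD R2, 10 → R2=24%10=4
SUB R1, R2 → R1=(-7)-4=-11
XOR R2, 8 → R2=4^8=12
SHR R2, 1 → R2=12>>1=6
SHL R2, 3 → R2=6<<3=48
NEG R2 → R2=-(48)=-48
ADD R2, 16 → R2=(-48)+16=-32
XOR R2, 8 → R2=(-32)^8=-24
NEG R2 → R2=-(-24)=24
ADD R2, 4 → R2=24+4=28
halt.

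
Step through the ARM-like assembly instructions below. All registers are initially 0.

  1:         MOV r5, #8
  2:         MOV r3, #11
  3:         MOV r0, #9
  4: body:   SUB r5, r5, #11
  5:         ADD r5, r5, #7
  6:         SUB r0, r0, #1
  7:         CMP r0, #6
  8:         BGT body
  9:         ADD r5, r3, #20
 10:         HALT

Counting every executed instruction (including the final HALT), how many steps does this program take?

20

r5=8
r3=11
r0=9
r5=8-11=-3
r5=(-3)+7=4
r0=9-1=8
CMP r0, #6  (cmp 8,6)
BGT body: taken
r5=4-11=-7
r5=(-7)+7=0
r0=8-1=7
CMP r0, #6  (cmp 7,6)
BGT body: taken
r5=0-11=-11
r5=(-11)+7=-4
r0=7-1=6
CMP r0, #6  (cmp 6,6)
BGT body: not taken
r5=11+20=31
halt.
Total executed instructions: 20.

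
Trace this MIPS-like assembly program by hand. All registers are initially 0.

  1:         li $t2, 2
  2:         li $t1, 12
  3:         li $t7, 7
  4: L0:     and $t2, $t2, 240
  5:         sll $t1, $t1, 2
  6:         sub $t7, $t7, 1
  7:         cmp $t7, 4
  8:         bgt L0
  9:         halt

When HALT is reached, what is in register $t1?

768

li $t2, 2 → $t2=2
li $t1, 12 → $t1=12
li $t7, 7 → $t7=7
and $t2, $t2, 240 → $t2=2&240=0
sll $t1, $t1, 2 → $t1=12<<2=48
sub $t7, $t7, 1 → $t7=7-1=6
cmp $t7, 4  (cmp 6,4)
bgt L0: taken
and $t2, $t2, 240 → $t2=0&240=0
sll $t1, $t1, 2 → $t1=48<<2=192
sub $t7, $t7, 1 → $t7=6-1=5
cmp $t7, 4  (cmp 5,4)
bgt L0: taken
and $t2, $t2, 240 → $t2=0&240=0
sll $t1, $t1, 2 → $t1=192<<2=768
sub $t7, $t7, 1 → $t7=5-1=4
cmp $t7, 4  (cmp 4,4)
bgt L0: not taken
halt.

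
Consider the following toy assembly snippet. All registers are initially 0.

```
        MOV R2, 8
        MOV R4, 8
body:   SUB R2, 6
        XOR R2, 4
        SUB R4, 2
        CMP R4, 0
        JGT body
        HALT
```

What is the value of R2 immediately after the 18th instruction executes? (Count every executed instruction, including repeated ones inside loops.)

-12

after MOV R2, 8: R2=8
after MOV R4, 8: R4=8
after SUB R2, 6: R2=8-6=2
after XOR R2, 4: R2=2^4=6
after SUB R4, 2: R4=8-2=6
CMP R4, 0  (cmp 6,0)
JGT body: taken
after SUB R2, 6: R2=6-6=0
after XOR R2, 4: R2=0^4=4
after SUB R4, 2: R4=6-2=4
CMP R4, 0  (cmp 4,0)
JGT body: taken
after SUB R2, 6: R2=4-6=-2
after XOR R2, 4: R2=(-2)^4=-6
after SUB R4, 2: R4=4-2=2
CMP R4, 0  (cmp 2,0)
JGT body: taken
after SUB R2, 6: R2=(-6)-6=-12
After step 18: R2 = -12.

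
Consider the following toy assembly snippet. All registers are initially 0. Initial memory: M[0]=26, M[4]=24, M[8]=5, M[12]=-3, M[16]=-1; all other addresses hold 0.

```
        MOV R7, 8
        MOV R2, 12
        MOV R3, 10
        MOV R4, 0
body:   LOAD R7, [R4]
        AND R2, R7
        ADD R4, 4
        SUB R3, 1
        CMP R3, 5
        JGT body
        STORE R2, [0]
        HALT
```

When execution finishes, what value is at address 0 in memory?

R7=8
R2=12
R3=10
R4=0
R7=M[0]=26
R2=12&26=8
R4=0+4=4
R3=10-1=9
CMP R3, 5  (cmp 9,5)
JGT body: taken
R7=M[4]=24
R2=8&24=8
R4=4+4=8
R3=9-1=8
CMP R3, 5  (cmp 8,5)
JGT body: taken
R7=M[8]=5
R2=8&5=0
R4=8+4=12
R3=8-1=7
CMP R3, 5  (cmp 7,5)
JGT body: taken
R7=M[12]=-3
R2=0&(-3)=0
R4=12+4=16
R3=7-1=6
CMP R3, 5  (cmp 6,5)
JGT body: taken
R7=M[16]=-1
R2=0&(-1)=0
R4=16+4=20
R3=6-1=5
CMP R3, 5  (cmp 5,5)
JGT body: not taken
STORE R2, [0] → M[0]=0
halt.

0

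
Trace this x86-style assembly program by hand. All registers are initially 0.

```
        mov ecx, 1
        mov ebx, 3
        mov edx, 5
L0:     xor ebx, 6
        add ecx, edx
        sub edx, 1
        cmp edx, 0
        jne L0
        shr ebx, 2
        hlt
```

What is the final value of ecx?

16

after mov ecx, 1: ecx=1
after mov ebx, 3: ebx=3
after mov edx, 5: edx=5
after xor ebx, 6: ebx=3^6=5
after add ecx, edx: ecx=1+5=6
after sub edx, 1: edx=5-1=4
cmp edx, 0  (cmp 4,0)
jne L0: taken
after xor ebx, 6: ebx=5^6=3
after add ecx, edx: ecx=6+4=10
after sub edx, 1: edx=4-1=3
cmp edx, 0  (cmp 3,0)
jne L0: taken
after xor ebx, 6: ebx=3^6=5
after add ecx, edx: ecx=10+3=13
after sub edx, 1: edx=3-1=2
cmp edx, 0  (cmp 2,0)
jne L0: taken
after xor ebx, 6: ebx=5^6=3
after add ecx, edx: ecx=13+2=15
after sub edx, 1: edx=2-1=1
cmp edx, 0  (cmp 1,0)
jne L0: taken
after xor ebx, 6: ebx=3^6=5
after add ecx, edx: ecx=15+1=16
after sub edx, 1: edx=1-1=0
cmp edx, 0  (cmp 0,0)
jne L0: not taken
after shr ebx, 2: ebx=5>>2=1
halt.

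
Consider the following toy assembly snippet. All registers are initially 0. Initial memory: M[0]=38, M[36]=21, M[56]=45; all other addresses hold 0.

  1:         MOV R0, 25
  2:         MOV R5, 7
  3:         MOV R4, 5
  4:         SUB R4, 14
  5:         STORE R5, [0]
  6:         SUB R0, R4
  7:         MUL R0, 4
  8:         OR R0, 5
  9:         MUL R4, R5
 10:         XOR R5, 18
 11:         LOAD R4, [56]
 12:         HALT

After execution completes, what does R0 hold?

141

R0=25
R5=7
R4=5
R4=5-14=-9
STORE R5, [0] → M[0]=7
R0=25-(-9)=34
R0=34*4=136
R0=136|5=141
R4=(-9)*7=-63
R5=7^18=21
R4=M[56]=45
halt.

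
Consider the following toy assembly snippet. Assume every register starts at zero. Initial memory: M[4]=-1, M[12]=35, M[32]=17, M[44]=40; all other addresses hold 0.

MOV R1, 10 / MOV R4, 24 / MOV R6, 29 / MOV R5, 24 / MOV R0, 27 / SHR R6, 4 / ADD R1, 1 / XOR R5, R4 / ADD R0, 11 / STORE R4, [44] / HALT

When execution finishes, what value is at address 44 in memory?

R1=10
R4=24
R6=29
R5=24
R0=27
R6=29>>4=1
R1=10+1=11
R5=24^24=0
R0=27+11=38
STORE R4, [44] → M[44]=24
halt.

24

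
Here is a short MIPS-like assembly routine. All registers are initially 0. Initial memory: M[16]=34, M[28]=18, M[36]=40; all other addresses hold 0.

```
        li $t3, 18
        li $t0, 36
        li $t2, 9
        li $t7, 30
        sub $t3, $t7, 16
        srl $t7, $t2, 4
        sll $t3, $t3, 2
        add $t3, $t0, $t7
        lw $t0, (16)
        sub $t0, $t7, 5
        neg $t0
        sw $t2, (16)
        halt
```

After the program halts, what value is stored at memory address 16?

9

after li $t3, 18: $t3=18
after li $t0, 36: $t0=36
after li $t2, 9: $t2=9
after li $t7, 30: $t7=30
after sub $t3, $t7, 16: $t3=30-16=14
after srl $t7, $t2, 4: $t7=9>>4=0
after sll $t3, $t3, 2: $t3=14<<2=56
after add $t3, $t0, $t7: $t3=36+0=36
after lw $t0, (16): $t0=M[16]=34
after sub $t0, $t7, 5: $t0=0-5=-5
after neg $t0: $t0=-(-5)=5
sw $t2, (16) → M[16]=9
halt.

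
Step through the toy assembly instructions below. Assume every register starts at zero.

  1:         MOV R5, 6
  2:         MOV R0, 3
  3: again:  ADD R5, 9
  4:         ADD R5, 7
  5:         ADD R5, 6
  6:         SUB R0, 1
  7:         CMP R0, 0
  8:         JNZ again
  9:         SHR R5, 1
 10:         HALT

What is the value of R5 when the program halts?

36

after MOV R5, 6: R5=6
after MOV R0, 3: R0=3
after ADD R5, 9: R5=6+9=15
after ADD R5, 7: R5=15+7=22
after ADD R5, 6: R5=22+6=28
after SUB R0, 1: R0=3-1=2
CMP R0, 0  (cmp 2,0)
JNZ again: taken
after ADD R5, 9: R5=28+9=37
after ADD R5, 7: R5=37+7=44
after ADD R5, 6: R5=44+6=50
after SUB R0, 1: R0=2-1=1
CMP R0, 0  (cmp 1,0)
JNZ again: taken
after ADD R5, 9: R5=50+9=59
after ADD R5, 7: R5=59+7=66
after ADD R5, 6: R5=66+6=72
after SUB R0, 1: R0=1-1=0
CMP R0, 0  (cmp 0,0)
JNZ again: not taken
after SHR R5, 1: R5=72>>1=36
halt.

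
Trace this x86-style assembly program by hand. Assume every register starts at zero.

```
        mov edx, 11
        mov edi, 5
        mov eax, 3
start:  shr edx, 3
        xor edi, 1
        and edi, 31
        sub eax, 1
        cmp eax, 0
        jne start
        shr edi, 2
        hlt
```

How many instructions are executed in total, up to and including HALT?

23

mov edx, 11 → edx=11
mov edi, 5 → edi=5
mov eax, 3 → eax=3
shr edx, 3 → edx=11>>3=1
xor edi, 1 → edi=5^1=4
and edi, 31 → edi=4&31=4
sub eax, 1 → eax=3-1=2
cmp eax, 0  (cmp 2,0)
jne start: taken
shr edx, 3 → edx=1>>3=0
xor edi, 1 → edi=4^1=5
and edi, 31 → edi=5&31=5
sub eax, 1 → eax=2-1=1
cmp eax, 0  (cmp 1,0)
jne start: taken
shr edx, 3 → edx=0>>3=0
xor edi, 1 → edi=5^1=4
and edi, 31 → edi=4&31=4
sub eax, 1 → eax=1-1=0
cmp eax, 0  (cmp 0,0)
jne start: not taken
shr edi, 2 → edi=4>>2=1
halt.
Total executed instructions: 23.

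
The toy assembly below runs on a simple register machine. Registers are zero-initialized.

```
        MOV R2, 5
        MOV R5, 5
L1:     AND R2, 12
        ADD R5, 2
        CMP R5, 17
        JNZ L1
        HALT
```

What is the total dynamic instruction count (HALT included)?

R2=5
R5=5
R2=5&12=4
R5=5+2=7
CMP R5, 17  (cmp 7,17)
JNZ L1: taken
R2=4&12=4
R5=7+2=9
CMP R5, 17  (cmp 9,17)
JNZ L1: taken
R2=4&12=4
R5=9+2=11
CMP R5, 17  (cmp 11,17)
JNZ L1: taken
R2=4&12=4
R5=11+2=13
CMP R5, 17  (cmp 13,17)
JNZ L1: taken
R2=4&12=4
R5=13+2=15
CMP R5, 17  (cmp 15,17)
JNZ L1: taken
R2=4&12=4
R5=15+2=17
CMP R5, 17  (cmp 17,17)
JNZ L1: not taken
halt.
Total executed instructions: 27.

27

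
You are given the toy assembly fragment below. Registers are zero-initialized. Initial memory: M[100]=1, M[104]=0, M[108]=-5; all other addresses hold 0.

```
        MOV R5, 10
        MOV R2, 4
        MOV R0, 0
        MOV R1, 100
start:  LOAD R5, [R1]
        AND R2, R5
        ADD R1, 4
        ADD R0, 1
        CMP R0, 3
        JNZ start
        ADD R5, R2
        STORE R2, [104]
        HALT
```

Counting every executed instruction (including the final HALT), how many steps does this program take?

25

MOV R5, 10 → R5=10
MOV R2, 4 → R2=4
MOV R0, 0 → R0=0
MOV R1, 100 → R1=100
LOAD R5, [R1] → R5=M[100]=1
AND R2, R5 → R2=4&1=0
ADD R1, 4 → R1=100+4=104
ADD R0, 1 → R0=0+1=1
CMP R0, 3  (cmp 1,3)
JNZ start: taken
LOAD R5, [R1] → R5=M[104]=0
AND R2, R5 → R2=0&0=0
ADD R1, 4 → R1=104+4=108
ADD R0, 1 → R0=1+1=2
CMP R0, 3  (cmp 2,3)
JNZ start: taken
LOAD R5, [R1] → R5=M[108]=-5
AND R2, R5 → R2=0&(-5)=0
ADD R1, 4 → R1=108+4=112
ADD R0, 1 → R0=2+1=3
CMP R0, 3  (cmp 3,3)
JNZ start: not taken
ADD R5, R2 → R5=(-5)+0=-5
STORE R2, [104] → M[104]=0
halt.
Total executed instructions: 25.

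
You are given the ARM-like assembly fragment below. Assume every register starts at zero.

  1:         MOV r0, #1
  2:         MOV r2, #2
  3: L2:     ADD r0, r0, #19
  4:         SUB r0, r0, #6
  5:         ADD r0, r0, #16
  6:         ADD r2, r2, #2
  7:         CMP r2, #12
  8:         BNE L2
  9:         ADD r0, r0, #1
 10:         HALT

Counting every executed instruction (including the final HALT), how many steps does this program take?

34

after MOV r0, #1: r0=1
after MOV r2, #2: r2=2
after ADD r0, r0, #19: r0=1+19=20
after SUB r0, r0, #6: r0=20-6=14
after ADD r0, r0, #16: r0=14+16=30
after ADD r2, r2, #2: r2=2+2=4
CMP r2, #12  (cmp 4,12)
BNE L2: taken
after ADD r0, r0, #19: r0=30+19=49
after SUB r0, r0, #6: r0=49-6=43
after ADD r0, r0, #16: r0=43+16=59
after ADD r2, r2, #2: r2=4+2=6
CMP r2, #12  (cmp 6,12)
BNE L2: taken
after ADD r0, r0, #19: r0=59+19=78
after SUB r0, r0, #6: r0=78-6=72
after ADD r0, r0, #16: r0=72+16=88
after ADD r2, r2, #2: r2=6+2=8
CMP r2, #12  (cmp 8,12)
BNE L2: taken
after ADD r0, r0, #19: r0=88+19=107
after SUB r0, r0, #6: r0=107-6=101
after ADD r0, r0, #16: r0=101+16=117
after ADD r2, r2, #2: r2=8+2=10
CMP r2, #12  (cmp 10,12)
BNE L2: taken
after ADD r0, r0, #19: r0=117+19=136
after SUB r0, r0, #6: r0=136-6=130
after ADD r0, r0, #16: r0=130+16=146
after ADD r2, r2, #2: r2=10+2=12
CMP r2, #12  (cmp 12,12)
BNE L2: not taken
after ADD r0, r0, #1: r0=146+1=147
halt.
Total executed instructions: 34.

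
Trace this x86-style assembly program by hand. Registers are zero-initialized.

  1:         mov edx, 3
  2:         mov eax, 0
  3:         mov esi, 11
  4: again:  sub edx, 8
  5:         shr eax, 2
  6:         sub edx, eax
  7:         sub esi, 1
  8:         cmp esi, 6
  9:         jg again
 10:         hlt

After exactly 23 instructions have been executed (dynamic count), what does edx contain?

edx=3
eax=0
esi=11
edx=3-8=-5
eax=0>>2=0
edx=(-5)-0=-5
esi=11-1=10
cmp esi, 6  (cmp 10,6)
jg again: taken
edx=(-5)-8=-13
eax=0>>2=0
edx=(-13)-0=-13
esi=10-1=9
cmp esi, 6  (cmp 9,6)
jg again: taken
edx=(-13)-8=-21
eax=0>>2=0
edx=(-21)-0=-21
esi=9-1=8
cmp esi, 6  (cmp 8,6)
jg again: taken
edx=(-21)-8=-29
eax=0>>2=0
After step 23: edx = -29.

-29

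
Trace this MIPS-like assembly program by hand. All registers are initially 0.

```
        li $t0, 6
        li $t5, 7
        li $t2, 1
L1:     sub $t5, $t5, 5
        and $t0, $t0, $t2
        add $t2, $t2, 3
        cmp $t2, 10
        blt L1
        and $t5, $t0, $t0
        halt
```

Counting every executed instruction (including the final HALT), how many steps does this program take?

20

$t0=6
$t5=7
$t2=1
$t5=7-5=2
$t0=6&1=0
$t2=1+3=4
cmp $t2, 10  (cmp 4,10)
blt L1: taken
$t5=2-5=-3
$t0=0&4=0
$t2=4+3=7
cmp $t2, 10  (cmp 7,10)
blt L1: taken
$t5=(-3)-5=-8
$t0=0&7=0
$t2=7+3=10
cmp $t2, 10  (cmp 10,10)
blt L1: not taken
$t5=0&0=0
halt.
Total executed instructions: 20.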